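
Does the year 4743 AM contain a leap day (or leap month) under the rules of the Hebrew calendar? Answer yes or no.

Hebrew year 4743 is year 12 of its 19-year Metonic cycle; leap years are at positions 3, 6, 8, 11, 14, 17, 19, so it is a common year (12 months).

no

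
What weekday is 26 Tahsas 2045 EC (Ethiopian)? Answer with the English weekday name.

Saturday

In the Gregorian calendar this is 4 January 2053 (JDN 2470907).
2470907 ≡ 5 (mod 7); counting from Monday = 0 gives Saturday.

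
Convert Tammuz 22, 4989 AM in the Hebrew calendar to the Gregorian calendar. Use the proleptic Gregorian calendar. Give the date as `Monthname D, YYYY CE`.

Both dates share Julian Day Number 2170146; in the Gregorian calendar that is 22 July 1229 CE.

July 22, 1229 CE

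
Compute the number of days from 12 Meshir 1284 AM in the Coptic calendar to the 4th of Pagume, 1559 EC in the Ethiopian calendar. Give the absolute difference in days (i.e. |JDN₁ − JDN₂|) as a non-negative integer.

First date → JDN 2293807; second date → JDN 2293643.
The interval is |2293807 − 2293643| = 164 days.

164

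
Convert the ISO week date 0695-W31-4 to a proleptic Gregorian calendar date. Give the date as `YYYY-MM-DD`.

0695-08-01

ISO week 1 of 695 is the week containing the first Thursday of 695.
Week 31, day 4 (Thursday) lands on 0695-08-01.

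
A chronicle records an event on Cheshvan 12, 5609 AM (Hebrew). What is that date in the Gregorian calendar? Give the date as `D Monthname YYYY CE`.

Julian Day Number of the source date = 2396340.
Converting JDN 2396340 to the Gregorian calendar gives 8 November 1848 CE.

8 November 1848 CE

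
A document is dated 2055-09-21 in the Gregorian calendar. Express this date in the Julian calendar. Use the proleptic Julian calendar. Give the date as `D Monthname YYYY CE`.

For dates in this range the Gregorian date is 13 days ahead of the Julian.
21 September 2055 Gregorian − 13 days → 8 September 2055 Julian.

8 September 2055 CE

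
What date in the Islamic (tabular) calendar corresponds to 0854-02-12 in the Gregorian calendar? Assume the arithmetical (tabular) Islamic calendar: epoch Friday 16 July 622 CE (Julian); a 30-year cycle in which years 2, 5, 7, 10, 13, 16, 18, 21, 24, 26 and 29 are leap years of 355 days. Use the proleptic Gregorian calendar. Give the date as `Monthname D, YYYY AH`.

Julian Day Number of the source date = 2033020.
Converting JDN 2033020 to the tabular Islamic calendar gives 6 Ramadan 239 AH.

Ramadan 6, 239 AH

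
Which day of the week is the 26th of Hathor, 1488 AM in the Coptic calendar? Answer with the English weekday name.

Equivalently 4 December 1771 Gregorian, JDN 2368242.
2368242 ≡ 2 (mod 7); counting from Monday = 0 gives Wednesday.

Wednesday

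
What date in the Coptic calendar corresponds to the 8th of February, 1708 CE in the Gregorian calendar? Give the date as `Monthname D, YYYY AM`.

Julian Day Number of the source date = 2344932.
Converting JDN 2344932 to the Coptic calendar gives 2 Meshir 1424 AM.

Meshir 2, 1424 AM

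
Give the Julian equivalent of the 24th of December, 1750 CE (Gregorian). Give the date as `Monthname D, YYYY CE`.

At this point the Julian calendar is 11 days behind the Gregorian.
24 December 1750 Gregorian − 11 days → 13 December 1750 Julian.

December 13, 1750 CE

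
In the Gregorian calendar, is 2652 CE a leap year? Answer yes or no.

yes

2652 is divisible by 4 and not by 100, so it is a leap year.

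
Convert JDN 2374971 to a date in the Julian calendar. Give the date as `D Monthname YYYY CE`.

JDN 2374971 is 7 May 1790 in the Gregorian calendar.
In the Julian calendar that day is 26 April 1790 CE.

26 April 1790 CE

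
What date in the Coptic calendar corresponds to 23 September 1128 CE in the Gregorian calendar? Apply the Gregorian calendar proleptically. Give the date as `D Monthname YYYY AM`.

19 Thout 845 AM

Both dates share Julian Day Number 2133319; in the Coptic calendar that is 19 Thout 845 AM.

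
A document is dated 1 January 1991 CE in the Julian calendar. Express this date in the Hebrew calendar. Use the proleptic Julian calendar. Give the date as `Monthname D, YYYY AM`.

Both dates share Julian Day Number 2448271; in the Hebrew calendar that is 28 Tevet 5751 AM.

Tevet 28, 5751 AM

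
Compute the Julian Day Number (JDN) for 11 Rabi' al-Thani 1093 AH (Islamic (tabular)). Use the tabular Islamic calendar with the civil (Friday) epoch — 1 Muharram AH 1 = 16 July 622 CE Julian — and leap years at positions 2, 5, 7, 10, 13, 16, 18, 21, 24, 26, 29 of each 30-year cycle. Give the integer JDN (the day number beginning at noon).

2335507

In the Gregorian calendar the same day is 19 April 1682.
JDN 2451545 is 1 January 2000 CE (Gregorian); the target day is −116038 days from there, so JDN = 2335507.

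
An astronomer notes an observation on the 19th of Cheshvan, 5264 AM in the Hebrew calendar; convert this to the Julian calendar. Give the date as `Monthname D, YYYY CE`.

November 8, 1503 CE

The source date corresponds to 18 November 1503 in the proleptic Gregorian calendar (JDN 2270340).
That day falls on 8 November 1503 CE in the Julian calendar.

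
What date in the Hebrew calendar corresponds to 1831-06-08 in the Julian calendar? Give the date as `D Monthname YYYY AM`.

Both dates share Julian Day Number 2389989; in the Hebrew calendar that is 9 Tammuz 5591 AM.

9 Tammuz 5591 AM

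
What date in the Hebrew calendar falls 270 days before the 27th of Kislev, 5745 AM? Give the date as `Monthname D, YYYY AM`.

The starting date is JDN 2446056; 2446056 − 270 = 2445786.
JDN 2445786 corresponds to Adar II 22, 5744 AM.

Adar II 22, 5744 AM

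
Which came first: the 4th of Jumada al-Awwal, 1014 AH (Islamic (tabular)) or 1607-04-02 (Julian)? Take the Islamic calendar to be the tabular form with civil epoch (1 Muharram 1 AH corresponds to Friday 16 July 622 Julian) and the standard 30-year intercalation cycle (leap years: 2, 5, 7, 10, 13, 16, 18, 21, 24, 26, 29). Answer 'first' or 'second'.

first

The two dates have Julian Day Numbers 2307534 and 2308106 respectively.
Since 2307534 < 2308106, the first date comes first.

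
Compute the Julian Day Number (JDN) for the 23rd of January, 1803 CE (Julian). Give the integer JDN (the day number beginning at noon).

2379626

In the Gregorian calendar the same day is 4 February 1803.
JDN 2299161 is 15 October 1582 CE (Gregorian); the target day is +80465 days from there, so JDN = 2379626.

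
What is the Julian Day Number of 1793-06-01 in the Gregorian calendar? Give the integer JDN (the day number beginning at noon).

2376092

JDN 2299161 is 15 October 1582 CE (Gregorian); the target day is +76931 days from there, so JDN = 2376092.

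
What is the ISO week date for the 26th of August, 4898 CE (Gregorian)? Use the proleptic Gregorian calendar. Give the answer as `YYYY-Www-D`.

4898-W35-2

The weekday is Tuesday (ISO weekday 2).
That Tuesday belongs to ISO week 35 of ISO year 4898.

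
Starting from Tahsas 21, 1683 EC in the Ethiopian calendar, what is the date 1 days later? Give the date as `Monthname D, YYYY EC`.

Tahsas 22, 1683 EC

JDN of Tahsas 21, 1683 EC = 2338681.
2338681 + 1 = 2338682.
JDN 2338682 in the Ethiopian calendar is Tahsas 22, 1683 EC.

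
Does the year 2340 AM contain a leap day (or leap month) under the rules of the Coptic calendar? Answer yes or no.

2340 mod 4 = 0; in the Coptic calendar a year is leap when year mod 4 = 3, so it is a common year.

no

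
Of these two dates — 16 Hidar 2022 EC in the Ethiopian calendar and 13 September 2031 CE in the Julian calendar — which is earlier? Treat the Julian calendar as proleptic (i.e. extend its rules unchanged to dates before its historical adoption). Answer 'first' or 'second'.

Converting both to JDN: 2462466 vs 2463136; the smaller is the first.

first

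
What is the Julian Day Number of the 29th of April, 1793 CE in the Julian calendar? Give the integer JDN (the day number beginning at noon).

Equivalently 10 May 1793 (Gregorian).
JDN 2299161 is 15 October 1582 CE (Gregorian); the target day is +76909 days from there, so JDN = 2376070.

2376070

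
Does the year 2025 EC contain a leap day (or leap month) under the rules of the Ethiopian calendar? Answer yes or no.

2025 mod 4 = 1; in the Ethiopian calendar a year is leap when year mod 4 = 3, so it is a common year.

no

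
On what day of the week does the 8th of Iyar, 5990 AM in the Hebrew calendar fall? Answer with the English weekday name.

This is JDN 2535662 (22 April 2230 Gregorian).
2535662 ≡ 3 (mod 7); counting from Monday = 0 gives Thursday.

Thursday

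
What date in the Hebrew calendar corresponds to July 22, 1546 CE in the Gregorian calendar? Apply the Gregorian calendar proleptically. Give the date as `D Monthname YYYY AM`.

Both dates share Julian Day Number 2285927; in the Hebrew calendar that is 13 Av 5306 AM.

13 Av 5306 AM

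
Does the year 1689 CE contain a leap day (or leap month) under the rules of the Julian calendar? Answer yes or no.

no

1689 mod 4 = 1, so it is a common year in the Julian calendar.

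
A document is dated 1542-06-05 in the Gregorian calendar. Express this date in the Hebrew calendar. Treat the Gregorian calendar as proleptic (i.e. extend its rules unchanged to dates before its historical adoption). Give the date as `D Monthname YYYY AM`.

Both dates share Julian Day Number 2284419; in the Hebrew calendar that is 11 Sivan 5302 AM.

11 Sivan 5302 AM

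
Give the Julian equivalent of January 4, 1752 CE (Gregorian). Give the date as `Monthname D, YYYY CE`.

For dates in this range the Gregorian date is 11 days ahead of the Julian.
4 January 1752 Gregorian − 11 days → 24 December 1751 Julian.

December 24, 1751 CE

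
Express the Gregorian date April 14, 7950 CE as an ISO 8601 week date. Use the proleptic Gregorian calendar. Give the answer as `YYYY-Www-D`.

7950-W15-5

The weekday is Friday (ISO weekday 5).
That Friday belongs to ISO week 15 of ISO year 7950.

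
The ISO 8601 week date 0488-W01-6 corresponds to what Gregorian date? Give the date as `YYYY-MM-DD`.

0488-01-03

ISO week 1 of 488 is the week containing the first Thursday of 488.
Week 1, day 6 (Saturday) lands on 0488-01-03.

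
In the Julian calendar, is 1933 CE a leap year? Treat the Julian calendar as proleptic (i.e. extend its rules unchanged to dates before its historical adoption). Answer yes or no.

1933 mod 4 = 1, so it is a common year in the Julian calendar.

no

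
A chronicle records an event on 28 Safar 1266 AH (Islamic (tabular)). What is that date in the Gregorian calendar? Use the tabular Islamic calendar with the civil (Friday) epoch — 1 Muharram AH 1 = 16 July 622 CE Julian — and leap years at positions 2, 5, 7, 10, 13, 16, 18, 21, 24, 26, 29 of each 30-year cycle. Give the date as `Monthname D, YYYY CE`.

Julian Day Number of the source date = 2396771.
Converting JDN 2396771 to the Gregorian calendar gives 13 January 1850 CE.

January 13, 1850 CE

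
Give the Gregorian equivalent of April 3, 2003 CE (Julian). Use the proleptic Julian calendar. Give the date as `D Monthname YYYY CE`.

For dates in this range the Gregorian date is 13 days ahead of the Julian.
3 April 2003 Julian + 13 days → 16 April 2003 Gregorian.

16 April 2003 CE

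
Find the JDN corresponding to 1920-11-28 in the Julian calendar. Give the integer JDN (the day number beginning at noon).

2422670

Equivalently 11 December 1920 (Gregorian).
JDN 2299161 is 15 October 1582 CE (Gregorian); the target day is +123509 days from there, so JDN = 2422670.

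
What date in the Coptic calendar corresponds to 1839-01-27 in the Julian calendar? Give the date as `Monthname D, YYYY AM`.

Meshir 2, 1555 AM

The source date corresponds to 8 February 1839 in the Gregorian calendar (JDN 2392779).
That day falls on 2 Meshir 1555 AM in the Coptic calendar.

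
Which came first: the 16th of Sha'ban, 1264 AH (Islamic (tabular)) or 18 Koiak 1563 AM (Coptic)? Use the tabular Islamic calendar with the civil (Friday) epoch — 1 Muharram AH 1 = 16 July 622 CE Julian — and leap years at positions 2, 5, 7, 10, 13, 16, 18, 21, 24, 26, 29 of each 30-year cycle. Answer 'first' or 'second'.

second

Converting both to JDN: 2396227 vs 2395657; the smaller is the second.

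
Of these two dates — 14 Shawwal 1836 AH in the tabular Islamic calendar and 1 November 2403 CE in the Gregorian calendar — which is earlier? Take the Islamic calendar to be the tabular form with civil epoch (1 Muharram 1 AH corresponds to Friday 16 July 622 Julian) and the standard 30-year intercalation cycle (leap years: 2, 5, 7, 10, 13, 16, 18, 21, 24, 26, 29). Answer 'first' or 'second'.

The two dates have Julian Day Numbers 2598982 and 2599042 respectively.
Since 2598982 < 2599042, the first date comes first.

first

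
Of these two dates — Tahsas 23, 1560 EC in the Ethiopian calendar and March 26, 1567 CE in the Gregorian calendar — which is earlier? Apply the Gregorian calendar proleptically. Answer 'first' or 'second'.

second

Converting both to JDN: 2293758 vs 2293479; the smaller is the second.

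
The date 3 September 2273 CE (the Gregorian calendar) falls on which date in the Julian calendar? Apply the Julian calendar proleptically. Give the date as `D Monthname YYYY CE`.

19 August 2273 CE

The Julian–Gregorian offset here is 15 days (Julian trailing).
3 September 2273 Gregorian − 15 days → 19 August 2273 Julian.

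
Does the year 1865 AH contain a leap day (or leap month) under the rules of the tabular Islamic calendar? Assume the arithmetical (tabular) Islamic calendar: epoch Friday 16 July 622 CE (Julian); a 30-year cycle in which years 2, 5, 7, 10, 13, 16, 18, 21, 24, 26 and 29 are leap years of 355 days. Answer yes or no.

yes

Year 1865 AH is year 5 of its 30-year cycle; leap positions are 2, 5, 7, 10, 13, 16, 18, 21, 24, 26, 29, so it is a leap year (355 days).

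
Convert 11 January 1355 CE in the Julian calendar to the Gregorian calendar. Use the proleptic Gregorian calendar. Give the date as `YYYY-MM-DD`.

At this point the Julian calendar is 8 days behind the Gregorian.
11 January 1355 Julian + 8 days → 19 January 1355 Gregorian.

1355-01-19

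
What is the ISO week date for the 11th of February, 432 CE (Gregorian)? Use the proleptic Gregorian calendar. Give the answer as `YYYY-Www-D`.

The weekday is Wednesday (ISO weekday 3).
That Wednesday belongs to ISO week 7 of ISO year 432.

0432-W07-3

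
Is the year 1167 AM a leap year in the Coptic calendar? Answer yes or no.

yes

1167 mod 4 = 3; in the Coptic calendar a year is leap when year mod 4 = 3, so it is a leap year.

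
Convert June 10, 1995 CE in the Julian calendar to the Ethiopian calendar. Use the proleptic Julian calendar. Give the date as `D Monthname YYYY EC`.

16 Sene 1987 EC

Both dates share Julian Day Number 2449892; in the Ethiopian calendar that is 16 Sene 1987 EC.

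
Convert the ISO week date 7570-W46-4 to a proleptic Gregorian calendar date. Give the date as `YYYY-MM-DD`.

7570-11-12

ISO week 1 of 7570 is the week containing the first Thursday of 7570.
Week 46, day 4 (Thursday) lands on 7570-11-12.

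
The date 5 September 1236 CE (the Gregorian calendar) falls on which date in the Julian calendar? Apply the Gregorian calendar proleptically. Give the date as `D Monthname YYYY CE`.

At this point the Julian calendar is 7 days behind the Gregorian.
5 September 1236 Gregorian − 7 days → 29 August 1236 Julian.

29 August 1236 CE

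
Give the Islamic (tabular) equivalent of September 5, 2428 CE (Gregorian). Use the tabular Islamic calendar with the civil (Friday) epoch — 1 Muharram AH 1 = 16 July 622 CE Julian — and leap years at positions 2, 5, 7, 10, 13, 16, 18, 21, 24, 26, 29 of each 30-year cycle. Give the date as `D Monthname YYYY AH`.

25 Rajab 1862 AH

Both dates share Julian Day Number 2608117; in the tabular Islamic calendar that is 25 Rajab 1862 AH.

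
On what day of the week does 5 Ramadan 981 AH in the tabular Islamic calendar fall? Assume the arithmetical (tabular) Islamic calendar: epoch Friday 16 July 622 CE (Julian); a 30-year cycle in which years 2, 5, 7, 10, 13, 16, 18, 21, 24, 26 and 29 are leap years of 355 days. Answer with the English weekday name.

Tuesday

Equivalently 8 January 1574 Gregorian, JDN 2295959.
JDN 2295959 mod 7 = 1, and JDN 0 was a Monday, so this is a Tuesday.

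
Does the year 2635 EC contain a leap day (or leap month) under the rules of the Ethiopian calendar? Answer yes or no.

yes

2635 mod 4 = 3; in the Ethiopian calendar a year is leap when year mod 4 = 3, so it is a leap year.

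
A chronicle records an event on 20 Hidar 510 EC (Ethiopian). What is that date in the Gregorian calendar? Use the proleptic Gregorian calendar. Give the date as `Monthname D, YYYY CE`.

Both dates share Julian Day Number 1910212; in the Gregorian calendar that is 18 November 517 CE.

November 18, 517 CE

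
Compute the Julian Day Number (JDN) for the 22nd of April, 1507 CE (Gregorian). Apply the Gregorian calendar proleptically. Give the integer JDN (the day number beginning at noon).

2271591

JDN 2451545 is 1 January 2000 CE (Gregorian); the target day is −179954 days from there, so JDN = 2271591.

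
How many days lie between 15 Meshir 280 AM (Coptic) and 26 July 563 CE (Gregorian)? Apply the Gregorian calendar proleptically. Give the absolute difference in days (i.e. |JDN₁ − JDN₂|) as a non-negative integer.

First date → JDN 1927099; second date → JDN 1926898.
The interval is |1927099 − 1926898| = 201 days.

201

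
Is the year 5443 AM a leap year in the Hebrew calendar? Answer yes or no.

Hebrew year 5443 is year 9 of its 19-year Metonic cycle; leap years are at positions 3, 6, 8, 11, 14, 17, 19, so it is a common year (12 months).

no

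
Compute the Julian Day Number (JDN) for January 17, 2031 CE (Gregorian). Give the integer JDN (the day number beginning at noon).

2462884

JDN 2400001 is 17 November 1858 CE (Gregorian), MJD 0; the target day is +62883 days from there, so JDN = 2462884.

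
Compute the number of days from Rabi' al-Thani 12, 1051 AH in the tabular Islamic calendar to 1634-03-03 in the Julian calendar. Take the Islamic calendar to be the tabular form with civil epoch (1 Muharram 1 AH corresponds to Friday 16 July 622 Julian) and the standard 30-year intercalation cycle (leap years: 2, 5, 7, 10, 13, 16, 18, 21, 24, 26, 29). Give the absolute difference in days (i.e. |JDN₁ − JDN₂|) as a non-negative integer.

2687

First date → JDN 2320625; second date → JDN 2317938.
The interval is |2320625 − 2317938| = 2687 days.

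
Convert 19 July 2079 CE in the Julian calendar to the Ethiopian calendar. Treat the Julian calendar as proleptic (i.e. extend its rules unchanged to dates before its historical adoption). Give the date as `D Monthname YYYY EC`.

Both dates share Julian Day Number 2480612; in the Ethiopian calendar that is 25 Hamle 2071 EC.

25 Hamle 2071 EC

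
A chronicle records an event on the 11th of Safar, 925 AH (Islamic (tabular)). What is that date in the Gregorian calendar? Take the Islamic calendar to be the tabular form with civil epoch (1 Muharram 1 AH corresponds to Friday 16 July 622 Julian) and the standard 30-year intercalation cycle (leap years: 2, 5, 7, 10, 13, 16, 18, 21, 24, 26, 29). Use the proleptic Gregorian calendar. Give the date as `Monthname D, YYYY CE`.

Both dates share Julian Day Number 2275915; in the Gregorian calendar that is 22 February 1519 CE.

February 22, 1519 CE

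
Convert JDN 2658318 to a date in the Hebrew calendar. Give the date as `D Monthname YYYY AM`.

The Gregorian equivalent of JDN 2658318 is 15 February 2566.
In the Hebrew calendar that day is 24 Shevat 6326 AM.

24 Shevat 6326 AM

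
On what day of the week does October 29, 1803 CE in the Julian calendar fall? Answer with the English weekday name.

Thursday

In the Gregorian calendar this is 10 November 1803 (JDN 2379905).
Since JDN mod 7 = 3 (0 = Monday), the day is Thursday.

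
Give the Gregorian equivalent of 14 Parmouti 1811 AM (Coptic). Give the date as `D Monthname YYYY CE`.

Julian Day Number of the source date = 2486355.
Converting JDN 2486355 to the Gregorian calendar gives 22 April 2095 CE.

22 April 2095 CE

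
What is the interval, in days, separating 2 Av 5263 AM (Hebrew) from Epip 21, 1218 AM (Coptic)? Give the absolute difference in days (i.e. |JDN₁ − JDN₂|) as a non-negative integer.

375

JDN of the first date = 2270234.
JDN of the second date = 2269859.
|2269859 − 2270234| = 375.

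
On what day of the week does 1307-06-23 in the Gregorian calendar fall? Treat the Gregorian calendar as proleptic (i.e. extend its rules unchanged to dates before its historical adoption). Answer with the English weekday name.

JDN 2198605 mod 7 = 3, and JDN 0 was a Monday, so this is a Thursday.

Thursday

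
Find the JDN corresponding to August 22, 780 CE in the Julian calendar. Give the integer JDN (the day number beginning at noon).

In the proleptic Gregorian calendar the same day is 26 August 780.
JDN 2451545 is 1 January 2000 CE (Gregorian); the target day is −445358 days from there, so JDN = 2006187.

2006187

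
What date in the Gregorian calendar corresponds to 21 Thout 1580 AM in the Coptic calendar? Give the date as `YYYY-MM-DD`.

Julian Day Number of the source date = 2401780.
Converting JDN 2401780 to the Gregorian calendar gives 1 October 1863 CE.

1863-10-01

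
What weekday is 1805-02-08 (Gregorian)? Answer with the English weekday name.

Friday

JDN 2380361 mod 7 = 4, and JDN 0 was a Monday, so this is a Friday.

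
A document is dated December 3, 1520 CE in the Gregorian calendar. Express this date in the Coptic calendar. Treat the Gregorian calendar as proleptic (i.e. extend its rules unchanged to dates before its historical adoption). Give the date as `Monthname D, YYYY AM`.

Hathor 27, 1237 AM

Julian Day Number of the source date = 2276565.
Converting JDN 2276565 to the Coptic calendar gives 27 Hathor 1237 AM.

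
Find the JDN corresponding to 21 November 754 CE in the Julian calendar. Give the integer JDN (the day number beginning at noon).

1996781

In the proleptic Gregorian calendar the same day is 25 November 754.
JDN 2400001 is 17 November 1858 CE (Gregorian), MJD 0; the target day is −403220 days from there, so JDN = 1996781.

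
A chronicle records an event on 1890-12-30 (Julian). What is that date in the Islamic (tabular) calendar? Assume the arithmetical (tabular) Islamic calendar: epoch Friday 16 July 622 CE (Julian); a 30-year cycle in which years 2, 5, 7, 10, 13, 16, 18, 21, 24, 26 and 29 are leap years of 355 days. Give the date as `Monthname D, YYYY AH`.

Jumada al-Awwal 30, 1308 AH

The source date corresponds to 11 January 1891 in the Gregorian calendar (JDN 2411744).
That day falls on 30 Jumada al-Awwal 1308 AH in the tabular Islamic calendar.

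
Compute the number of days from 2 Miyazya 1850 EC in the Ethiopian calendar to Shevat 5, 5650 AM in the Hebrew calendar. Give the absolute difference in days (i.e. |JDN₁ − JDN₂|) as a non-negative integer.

JDN of the first date = 2399779.
JDN of the second date = 2411394.
|2411394 − 2399779| = 11615.

11615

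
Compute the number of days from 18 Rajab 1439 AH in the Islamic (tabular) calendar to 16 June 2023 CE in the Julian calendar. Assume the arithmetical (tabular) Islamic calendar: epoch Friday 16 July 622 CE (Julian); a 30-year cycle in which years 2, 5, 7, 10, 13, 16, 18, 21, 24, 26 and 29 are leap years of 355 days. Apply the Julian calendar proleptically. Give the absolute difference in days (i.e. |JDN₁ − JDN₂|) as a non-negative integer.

JDN of the first date = 2458213.
JDN of the second date = 2460125.
|2460125 − 2458213| = 1912.

1912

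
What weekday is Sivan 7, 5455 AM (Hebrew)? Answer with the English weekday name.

In the Gregorian calendar this is 21 May 1695 (JDN 2340287).
2340287 ≡ 5 (mod 7); counting from Monday = 0 gives Saturday.

Saturday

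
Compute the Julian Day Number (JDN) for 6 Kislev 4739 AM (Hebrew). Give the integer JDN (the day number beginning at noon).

2078585

In the proleptic Gregorian calendar the same day is 14 November 978.
JDN 2400001 is 17 November 1858 CE (Gregorian), MJD 0; the target day is −321416 days from there, so JDN = 2078585.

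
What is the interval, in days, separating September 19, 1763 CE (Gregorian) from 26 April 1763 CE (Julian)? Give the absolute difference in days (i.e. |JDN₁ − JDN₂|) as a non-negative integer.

JDN of the first date = 2365244.
JDN of the second date = 2365109.
|2365109 − 2365244| = 135.

135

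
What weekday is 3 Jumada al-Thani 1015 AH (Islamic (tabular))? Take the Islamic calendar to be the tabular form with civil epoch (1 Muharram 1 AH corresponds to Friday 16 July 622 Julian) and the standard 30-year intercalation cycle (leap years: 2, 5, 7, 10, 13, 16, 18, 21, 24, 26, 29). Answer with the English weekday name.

Friday

Equivalently 6 October 1606 Gregorian, JDN 2307918.
Since JDN mod 7 = 4 (0 = Monday), the day is Friday.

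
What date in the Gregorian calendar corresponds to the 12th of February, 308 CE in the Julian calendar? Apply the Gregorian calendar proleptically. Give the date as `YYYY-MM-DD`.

0308-02-13

For dates in this range the Gregorian date is 1 day ahead of the Julian.
12 February 308 Julian + 1 day → 13 February 308 Gregorian.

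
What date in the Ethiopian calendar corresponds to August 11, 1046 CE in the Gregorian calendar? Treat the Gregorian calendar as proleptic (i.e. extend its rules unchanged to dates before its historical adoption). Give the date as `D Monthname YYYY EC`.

Both dates share Julian Day Number 2103326; in the Ethiopian calendar that is 12 Nehase 1038 EC.

12 Nehase 1038 EC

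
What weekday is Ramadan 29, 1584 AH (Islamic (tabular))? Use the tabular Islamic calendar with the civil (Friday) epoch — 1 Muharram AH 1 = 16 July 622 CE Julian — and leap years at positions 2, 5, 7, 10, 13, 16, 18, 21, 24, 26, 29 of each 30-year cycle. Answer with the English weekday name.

Saturday

This is JDN 2509666 (17 February 2159 Gregorian).
2509666 ≡ 5 (mod 7); counting from Monday = 0 gives Saturday.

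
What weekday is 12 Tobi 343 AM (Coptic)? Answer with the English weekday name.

Wednesday

This is JDN 1950076 (10 January 627 Gregorian).
Since JDN mod 7 = 2 (0 = Monday), the day is Wednesday.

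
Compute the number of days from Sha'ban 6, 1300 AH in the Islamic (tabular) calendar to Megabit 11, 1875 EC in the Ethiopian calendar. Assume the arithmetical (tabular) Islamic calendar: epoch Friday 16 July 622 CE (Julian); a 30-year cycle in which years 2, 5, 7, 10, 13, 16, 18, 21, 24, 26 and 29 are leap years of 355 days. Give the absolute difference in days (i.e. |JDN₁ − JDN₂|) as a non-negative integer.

85

First date → JDN 2408974; second date → JDN 2408889.
The interval is |2408974 − 2408889| = 85 days.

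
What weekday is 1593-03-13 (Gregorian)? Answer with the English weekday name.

Saturday

Since JDN mod 7 = 5 (0 = Monday), the day is Saturday.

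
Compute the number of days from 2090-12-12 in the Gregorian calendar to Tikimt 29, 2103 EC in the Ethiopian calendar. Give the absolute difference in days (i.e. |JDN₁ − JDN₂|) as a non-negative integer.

7271

First date → JDN 2484763; second date → JDN 2492034.
The interval is |2484763 − 2492034| = 7271 days.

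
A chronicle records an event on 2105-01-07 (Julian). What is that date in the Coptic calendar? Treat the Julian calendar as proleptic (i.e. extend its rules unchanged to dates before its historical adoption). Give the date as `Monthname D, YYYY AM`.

Tobi 12, 1821 AM

The source date corresponds to 21 January 2105 in the Gregorian calendar (JDN 2489916).
That day falls on 12 Tobi 1821 AM in the Coptic calendar.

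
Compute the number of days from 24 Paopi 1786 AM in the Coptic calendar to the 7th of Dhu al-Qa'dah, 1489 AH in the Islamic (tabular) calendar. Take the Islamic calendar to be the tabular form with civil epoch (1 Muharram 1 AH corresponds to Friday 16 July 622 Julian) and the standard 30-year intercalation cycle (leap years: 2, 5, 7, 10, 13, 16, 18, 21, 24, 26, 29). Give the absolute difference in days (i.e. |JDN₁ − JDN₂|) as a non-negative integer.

1015

First date → JDN 2477054; second date → JDN 2476039.
The interval is |2477054 − 2476039| = 1015 days.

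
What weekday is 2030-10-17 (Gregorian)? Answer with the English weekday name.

JDN 2462792 mod 7 = 3, and JDN 0 was a Monday, so this is a Thursday.

Thursday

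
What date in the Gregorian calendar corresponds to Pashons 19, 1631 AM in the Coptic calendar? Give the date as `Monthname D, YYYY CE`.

May 27, 1915 CE

Julian Day Number of the source date = 2420645.
Converting JDN 2420645 to the Gregorian calendar gives 27 May 1915 CE.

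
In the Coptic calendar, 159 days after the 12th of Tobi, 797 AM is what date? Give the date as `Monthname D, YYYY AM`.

The starting date is JDN 2115900; 2115900 + 159 = 2116059.
JDN 2116059 corresponds to Paoni 21, 797 AM.

Paoni 21, 797 AM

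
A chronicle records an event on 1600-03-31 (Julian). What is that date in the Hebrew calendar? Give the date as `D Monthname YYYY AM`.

Julian Day Number of the source date = 2305548.
Converting JDN 2305548 to the Hebrew calendar gives 26 Nisan 5360 AM.

26 Nisan 5360 AM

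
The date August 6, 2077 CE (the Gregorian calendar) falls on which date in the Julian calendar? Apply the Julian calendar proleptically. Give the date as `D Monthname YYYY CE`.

24 July 2077 CE

At this point the Julian calendar is 13 days behind the Gregorian.
6 August 2077 Gregorian − 13 days → 24 July 2077 Julian.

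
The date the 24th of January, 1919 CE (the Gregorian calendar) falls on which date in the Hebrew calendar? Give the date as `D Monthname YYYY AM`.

23 Shevat 5679 AM

Julian Day Number of the source date = 2421983.
Converting JDN 2421983 to the Hebrew calendar gives 23 Shevat 5679 AM.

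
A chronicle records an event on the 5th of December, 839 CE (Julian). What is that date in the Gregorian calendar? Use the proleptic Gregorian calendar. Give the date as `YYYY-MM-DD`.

0839-12-09

For dates in this range the Gregorian date is 4 days ahead of the Julian.
5 December 839 Julian + 4 days → 9 December 839 Gregorian.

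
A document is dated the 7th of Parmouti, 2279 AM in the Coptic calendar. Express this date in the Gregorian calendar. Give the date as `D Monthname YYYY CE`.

19 April 2563 CE

Both dates share Julian Day Number 2657285; in the Gregorian calendar that is 19 April 2563 CE.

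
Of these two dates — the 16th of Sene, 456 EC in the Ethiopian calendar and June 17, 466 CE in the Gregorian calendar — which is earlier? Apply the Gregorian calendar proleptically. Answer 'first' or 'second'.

First date → JDN 1890695; second date → JDN 1891431.
JDN 1890695 < JDN 1891431, so the first date is earlier.

first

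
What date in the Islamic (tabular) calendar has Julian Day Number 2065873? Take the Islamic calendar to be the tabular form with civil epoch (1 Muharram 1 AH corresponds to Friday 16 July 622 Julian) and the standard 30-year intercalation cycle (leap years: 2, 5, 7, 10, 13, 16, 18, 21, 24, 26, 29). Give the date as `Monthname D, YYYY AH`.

JDN 2065873 is 25 January 944 in the proleptic Gregorian calendar.
In the tabular Islamic calendar that day is Jumada al-Awwal 21, 332 AH.

Jumada al-Awwal 21, 332 AH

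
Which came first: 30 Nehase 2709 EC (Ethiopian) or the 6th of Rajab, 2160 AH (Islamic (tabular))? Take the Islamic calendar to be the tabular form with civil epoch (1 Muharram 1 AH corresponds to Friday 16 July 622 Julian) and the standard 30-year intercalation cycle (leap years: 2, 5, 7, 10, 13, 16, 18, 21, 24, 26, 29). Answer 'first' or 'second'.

The two dates have Julian Day Numbers 2713677 and 2713700 respectively.
Since 2713677 < 2713700, the first date comes first.

first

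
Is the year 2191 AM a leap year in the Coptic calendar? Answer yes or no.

yes

2191 mod 4 = 3; in the Coptic calendar a year is leap when year mod 4 = 3, so it is a leap year.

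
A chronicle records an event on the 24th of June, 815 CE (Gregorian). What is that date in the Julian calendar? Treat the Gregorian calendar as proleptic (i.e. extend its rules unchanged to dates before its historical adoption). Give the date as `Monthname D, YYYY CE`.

June 20, 815 CE

At this point the Julian calendar is 4 days behind the Gregorian.
24 June 815 Gregorian − 4 days → 20 June 815 Julian.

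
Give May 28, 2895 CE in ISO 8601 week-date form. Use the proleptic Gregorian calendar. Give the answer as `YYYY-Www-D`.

2895-W21-6

The weekday is Saturday (ISO weekday 6).
That Saturday belongs to ISO week 21 of ISO year 2895.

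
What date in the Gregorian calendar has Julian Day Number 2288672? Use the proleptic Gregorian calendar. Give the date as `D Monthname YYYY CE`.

Counting from JDN 2299161 = 15 Oct 1582 gives an offset of -10489 days.

26 January 1554 CE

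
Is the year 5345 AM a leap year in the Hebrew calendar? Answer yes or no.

yes

Hebrew year 5345 is year 6 of its 19-year Metonic cycle; leap years are at positions 3, 6, 8, 11, 14, 17, 19, so it is a leap year (13 months).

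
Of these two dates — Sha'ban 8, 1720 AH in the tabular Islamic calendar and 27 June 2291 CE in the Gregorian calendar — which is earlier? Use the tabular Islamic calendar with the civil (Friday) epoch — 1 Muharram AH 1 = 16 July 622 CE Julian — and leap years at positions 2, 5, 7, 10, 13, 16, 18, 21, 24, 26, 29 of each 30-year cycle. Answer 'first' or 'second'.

first

Converting both to JDN: 2557810 vs 2558008; the smaller is the first.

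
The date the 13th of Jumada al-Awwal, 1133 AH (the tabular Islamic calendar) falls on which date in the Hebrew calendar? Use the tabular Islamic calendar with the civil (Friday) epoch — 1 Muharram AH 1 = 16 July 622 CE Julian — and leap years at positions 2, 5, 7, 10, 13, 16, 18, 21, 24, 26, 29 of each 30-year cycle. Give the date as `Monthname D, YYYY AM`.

Adar 13, 5481 AM

Both dates share Julian Day Number 2349713; in the Hebrew calendar that is 13 Adar 5481 AM.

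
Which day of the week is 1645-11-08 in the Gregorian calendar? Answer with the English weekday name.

Wednesday

2322196 ≡ 2 (mod 7); counting from Monday = 0 gives Wednesday.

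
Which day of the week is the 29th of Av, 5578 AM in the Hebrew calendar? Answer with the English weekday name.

Monday

In the Gregorian calendar this is 31 August 1818 (JDN 2385313).
JDN 2385313 mod 7 = 0, and JDN 0 was a Monday, so this is a Monday.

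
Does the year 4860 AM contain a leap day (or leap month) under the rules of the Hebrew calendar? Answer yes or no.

no

Hebrew year 4860 is year 15 of its 19-year Metonic cycle; leap years are at positions 3, 6, 8, 11, 14, 17, 19, so it is a common year (12 months).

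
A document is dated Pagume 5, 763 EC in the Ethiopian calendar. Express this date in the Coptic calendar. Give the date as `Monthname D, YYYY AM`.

The source date corresponds to 1 September 771 in the proleptic Gregorian calendar (JDN 2002905).
That day falls on 5 Pi Kogi Enavot 487 AM in the Coptic calendar.

Pi Kogi Enavot 5, 487 AM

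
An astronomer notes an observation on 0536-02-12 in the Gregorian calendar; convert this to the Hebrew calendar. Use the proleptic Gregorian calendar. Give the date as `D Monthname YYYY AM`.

2 Adar 4296 AM

Julian Day Number of the source date = 1916872.
Converting JDN 1916872 to the Hebrew calendar gives 2 Adar 4296 AM.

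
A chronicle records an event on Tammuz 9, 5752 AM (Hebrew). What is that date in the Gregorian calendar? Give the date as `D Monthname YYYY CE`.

10 July 1992 CE

Julian Day Number of the source date = 2448814.
Converting JDN 2448814 to the Gregorian calendar gives 10 July 1992 CE.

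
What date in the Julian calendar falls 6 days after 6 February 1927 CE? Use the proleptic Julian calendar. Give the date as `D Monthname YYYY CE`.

12 February 1927 CE

Counting 6 days forward from JDN 2424931 reaches JDN 2424937, which is 12 February 1927 CE.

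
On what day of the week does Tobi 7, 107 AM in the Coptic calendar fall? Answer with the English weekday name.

Equivalently 3 January 391 Gregorian, JDN 1863872.
1863872 ≡ 3 (mod 7); counting from Monday = 0 gives Thursday.

Thursday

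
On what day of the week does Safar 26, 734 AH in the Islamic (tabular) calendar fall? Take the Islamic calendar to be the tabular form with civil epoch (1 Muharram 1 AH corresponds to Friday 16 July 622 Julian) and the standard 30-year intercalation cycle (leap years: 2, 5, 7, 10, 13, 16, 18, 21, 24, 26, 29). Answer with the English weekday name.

Saturday

This is JDN 2208246 (14 November 1333 Gregorian).
JDN 2208246 mod 7 = 5, and JDN 0 was a Monday, so this is a Saturday.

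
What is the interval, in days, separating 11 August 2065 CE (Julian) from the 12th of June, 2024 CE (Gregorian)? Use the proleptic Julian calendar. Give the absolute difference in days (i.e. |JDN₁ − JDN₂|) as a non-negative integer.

JDN of the first date = 2475522.
JDN of the second date = 2460474.
|2460474 − 2475522| = 15048.

15048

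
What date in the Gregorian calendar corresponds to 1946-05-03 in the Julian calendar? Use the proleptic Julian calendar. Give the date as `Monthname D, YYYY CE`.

May 16, 1946 CE

The Julian–Gregorian offset here is 13 days (Julian trailing).
3 May 1946 Julian + 13 days → 16 May 1946 Gregorian.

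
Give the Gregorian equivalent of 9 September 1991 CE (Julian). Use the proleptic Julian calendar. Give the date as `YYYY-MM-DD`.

1991-09-22

For dates in this range the Gregorian date is 13 days ahead of the Julian.
9 September 1991 Julian + 13 days → 22 September 1991 Gregorian.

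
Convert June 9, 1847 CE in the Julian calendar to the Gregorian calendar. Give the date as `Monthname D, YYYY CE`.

For dates in this range the Gregorian date is 12 days ahead of the Julian.
9 June 1847 Julian + 12 days → 21 June 1847 Gregorian.

June 21, 1847 CE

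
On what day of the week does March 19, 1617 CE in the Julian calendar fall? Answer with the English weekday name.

Wednesday

This is JDN 2311745 (29 March 1617 Gregorian).
2311745 ≡ 2 (mod 7); counting from Monday = 0 gives Wednesday.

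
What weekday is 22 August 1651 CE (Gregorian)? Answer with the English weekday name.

Tuesday

JDN 2324309 mod 7 = 1, and JDN 0 was a Monday, so this is a Tuesday.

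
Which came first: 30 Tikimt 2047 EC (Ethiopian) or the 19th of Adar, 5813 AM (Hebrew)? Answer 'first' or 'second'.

The two dates have Julian Day Numbers 2471581 and 2470971 respectively.
Since 2470971 < 2471581, the second date comes first.

second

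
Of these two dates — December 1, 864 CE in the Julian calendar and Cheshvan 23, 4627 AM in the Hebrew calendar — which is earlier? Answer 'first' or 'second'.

The two dates have Julian Day Numbers 2036969 and 2037673 respectively.
Since 2036969 < 2037673, the first date comes first.

first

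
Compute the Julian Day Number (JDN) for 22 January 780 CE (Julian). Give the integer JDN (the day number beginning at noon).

In the proleptic Gregorian calendar the same day is 26 January 780.
JDN 2400001 is 17 November 1858 CE (Gregorian), MJD 0; the target day is −394027 days from there, so JDN = 2005974.

2005974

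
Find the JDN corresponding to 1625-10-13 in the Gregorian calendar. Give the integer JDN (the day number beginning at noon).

JDN 2400001 is 17 November 1858 CE (Gregorian), MJD 0; the target day is −85136 days from there, so JDN = 2314865.

2314865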